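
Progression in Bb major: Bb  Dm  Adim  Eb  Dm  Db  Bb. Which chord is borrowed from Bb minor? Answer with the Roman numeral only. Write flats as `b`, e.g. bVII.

bIII

Bb major has the diatonic set Bb, Cm, Dm, Eb, F, Gm, Adim. Bb, Dm, Adim and Eb all belong to that set. But Db (Db–F–Ab) is foreign: the diatonic iii on degree 3 is Dm, whereas Db comes from Bb minor. It is labeled bIII.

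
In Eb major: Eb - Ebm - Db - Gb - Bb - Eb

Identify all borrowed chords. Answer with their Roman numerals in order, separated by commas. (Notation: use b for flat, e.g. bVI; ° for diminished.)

i, bVII, bIII

Eb major has the diatonic set Eb, Fm, Gm, Ab, Bb, Cm, Ddim. Of the given chords, Eb and Bb are diatonic. Ebm (Eb–Gb–Bb) doesn't fit — on degree 1 Eb major would have Eb (I). Ebm is the degree-1 chord of Eb minor, so it is the borrowed i. Db (Db–F–Ab) is not: scale degree 7 in Eb major carries Ddim (vii°). In Eb minor the chord on that degree is Db, so here it functions as bVII, borrowed from the parallel minor. Gb (Gb–Bb–Db) doesn't fit — on degree 3 Eb major would have Gm (iii). Gb is the degree-3 chord of Eb minor, so it is the borrowed bIII.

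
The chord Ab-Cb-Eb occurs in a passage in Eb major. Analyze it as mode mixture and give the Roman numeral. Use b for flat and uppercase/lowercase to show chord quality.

Ab is scale degree 4 in Eb major. Diatonically Eb major has Ab (IV) on that degree; Ab–Cb–Eb is instead the minor chord native to Eb minor, so it takes the label iv.

iv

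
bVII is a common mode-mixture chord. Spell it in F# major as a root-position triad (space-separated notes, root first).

E G# B

The root of bVII is the lowered 7th degree: E# becomes E. In F# minor the chord on E is E–G#–B.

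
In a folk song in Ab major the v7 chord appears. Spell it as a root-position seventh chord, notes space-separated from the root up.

v7 is built on scale degree 5, which is Eb in both Ab major and its parallel. In Ab minor the chord on Eb is Eb–Gb–Bb–Db.

Eb Gb Bb Db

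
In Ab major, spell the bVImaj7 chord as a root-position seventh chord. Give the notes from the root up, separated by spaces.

Scale degree 6 in Ab major is F. bVImaj7 uses the lowered form, Fb, taken from Ab minor. In Ab minor the chord on Fb is Fb–Ab–Cb–Eb.

Fb Ab Cb Eb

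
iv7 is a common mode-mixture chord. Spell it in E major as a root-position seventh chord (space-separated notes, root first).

A C E G

The root, A, is scale degree 4 — the same note in E major and E minor; only the chord quality changes. In E minor the chord on A is A–C–E–G.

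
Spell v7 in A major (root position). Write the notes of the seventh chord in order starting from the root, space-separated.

The root, E, is scale degree 5 — the same note in A major and A minor; only the chord quality changes. In A minor the chord on E is E–G–B–D.

E G B D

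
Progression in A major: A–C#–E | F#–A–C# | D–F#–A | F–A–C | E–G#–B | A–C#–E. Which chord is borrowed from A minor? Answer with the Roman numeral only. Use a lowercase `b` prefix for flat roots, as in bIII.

A major has the diatonic set A, Bm, C#m, D, E, F#m, G#dim. A–C#–E = A, F#–A–C# = F#m, D–F#–A = D and E–G#–B = E are all diatonic. F–A–C doesn't fit — on degree 6 A major would have F#m (vi). F is the degree-6 chord of A minor, so it is the borrowed bVI.

bVI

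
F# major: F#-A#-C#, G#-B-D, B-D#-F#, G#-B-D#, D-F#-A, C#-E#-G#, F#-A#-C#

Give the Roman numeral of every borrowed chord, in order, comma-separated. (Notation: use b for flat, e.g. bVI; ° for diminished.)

ii°, bVI

In F# major the diatonic chords are F#, G#m, A#m, B, C#, D#m, E#dim. F#–A#–C# = F#, B–D#–F# = B, G#–B–D# = G#m and C#–E#–G# = C# all belong to that set. G#–B–D doesn't fit — on degree 2 F# major would have G#m (ii). G#dim is the degree-2 chord of F# minor, so it is the borrowed ii°. But D–F#–A is foreign: the diatonic vi on degree 6 is D#m, whereas D comes from F# minor. It is labeled bVI.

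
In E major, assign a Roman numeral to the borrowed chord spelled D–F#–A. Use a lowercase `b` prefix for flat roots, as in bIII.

In E major scale degree 7 is D#; D is its lowered form, from E minor. Diatonically E major has D#dim (vii°) on that degree; D–F#–A is instead the major chord native to E minor, so it takes the label bVII.

bVII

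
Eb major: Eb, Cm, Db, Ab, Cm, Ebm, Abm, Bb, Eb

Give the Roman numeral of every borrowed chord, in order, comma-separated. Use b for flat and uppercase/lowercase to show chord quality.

bVII, i, iv

The diatonic triads in Eb major are Eb, Fm, Gm, Ab, Bb, Cm, Ddim. Of the given chords, Eb, Cm, Ab and Bb are diatonic. But Db (Db–F–Ab) is foreign: the diatonic vii° on degree 7 is Ddim, whereas Db comes from Eb minor. It is labeled bVII. Ebm (Eb–Gb–Bb) is not: scale degree 1 in Eb major carries Eb (I). In Eb minor the chord on that degree is Ebm, so here it functions as i, borrowed from the parallel minor. Abm (Ab–Cb–Eb) doesn't fit — on degree 4 Eb major would have Ab (IV). Abm is the degree-4 chord of Eb minor, so it is the borrowed iv.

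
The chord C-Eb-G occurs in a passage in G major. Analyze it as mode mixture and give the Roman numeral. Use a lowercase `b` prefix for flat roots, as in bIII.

C is scale degree 4 in G major. C–Eb–G is a minor chord — the form found in G minor, not the diatonic IV (C). Borrowed into G major it is written iv.

iv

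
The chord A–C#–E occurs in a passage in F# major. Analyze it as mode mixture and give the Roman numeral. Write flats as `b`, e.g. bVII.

bIII

A is the lowered form of scale degree 3 in F# major (the diatonic degree 3 is A#). Diatonically F# major has A#m (iii) on that degree; A–C#–E is instead the major chord native to F# minor, so it takes the label bIII.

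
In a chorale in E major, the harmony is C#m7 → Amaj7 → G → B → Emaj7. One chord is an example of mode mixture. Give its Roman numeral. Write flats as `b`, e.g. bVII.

In E major the diatonic chords are E, F#m, G#m, A, B, C#m, D#dim. C#m7, Amaj7, B and Emaj7 all belong to that set. G (G–B–D) is not: scale degree 3 in E major carries G#m (iii). In E minor the chord on that degree is G, so here it functions as bIII, borrowed from the parallel minor.

bIII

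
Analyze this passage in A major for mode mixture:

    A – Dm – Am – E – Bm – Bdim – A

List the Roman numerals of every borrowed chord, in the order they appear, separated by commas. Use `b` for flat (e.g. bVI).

iv, i, ii°

The diatonic triads in A major are A, Bm, C#m, D, E, F#m, G#dim. Of the given chords, A, E and Bm are diatonic. Dm (D–F–A) is not: scale degree 4 in A major carries D (IV). In A minor the chord on that degree is Dm, so here it functions as iv, borrowed from the parallel minor. Am (A–C–E) is not: scale degree 1 in A major carries A (I). In A minor the chord on that degree is Am, so here it functions as i, borrowed from the parallel minor. Bdim (B–D–F) is not: scale degree 2 in A major carries Bm (ii). In A minor the chord on that degree is Bdim, so here it functions as ii°, borrowed from the parallel minor.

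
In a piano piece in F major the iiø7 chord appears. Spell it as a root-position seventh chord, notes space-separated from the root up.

iiø7 is built on scale degree 2, which is G in both F major and its parallel. Building the half-diminished-seventh chord from the parallel minor on G: G–Bb–Db–F.

G Bb Db F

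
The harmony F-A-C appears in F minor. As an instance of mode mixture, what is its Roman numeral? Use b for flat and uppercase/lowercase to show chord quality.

I

The root F is the diatonic 1st degree of F minor; the borrowing shows in the chord quality. Diatonically F minor has Fm (i) on that degree; F–A–C is instead the major chord native to F major, so it takes the label I.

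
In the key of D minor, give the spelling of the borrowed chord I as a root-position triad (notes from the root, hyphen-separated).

The root, D, is scale degree 1 — the same note in D minor and D major; only the chord quality changes. Stacking thirds in D major on D gives D–F#–A.

D-F#-A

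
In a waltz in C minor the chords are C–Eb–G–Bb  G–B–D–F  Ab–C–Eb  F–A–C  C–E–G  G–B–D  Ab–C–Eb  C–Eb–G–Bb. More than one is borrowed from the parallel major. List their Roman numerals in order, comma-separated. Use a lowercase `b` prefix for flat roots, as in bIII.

IV, I

The diatonic triads in C minor (with V from harmonic minor) are Cm, Ddim, Eb, Fm, G, Ab, Bb. C–Eb–G–Bb = Cm7, G–B–D–F = G7, Ab–C–Eb = Ab and G–B–D = G are all diatonic. F–A–C doesn't fit — on degree 4 C minor would have Fm (iv). F is the degree-4 chord of C major, so it is the borrowed IV. C–E–G doesn't fit — on degree 1 C minor would have Cm (i). C is the degree-1 chord of C major, so it is the borrowed I.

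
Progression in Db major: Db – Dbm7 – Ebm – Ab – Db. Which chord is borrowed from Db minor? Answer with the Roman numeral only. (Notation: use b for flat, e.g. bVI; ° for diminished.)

i7

In Db major the diatonic chords are Db, Ebm, Fm, Gb, Ab, Bbm, Cdim. Db, Ebm and Ab all belong to that set. But Dbm7 (Db–Fb–Ab–Cb) is foreign: the diatonic I on degree 1 is Db, whereas Dbm7 comes from Db minor. It is labeled i7.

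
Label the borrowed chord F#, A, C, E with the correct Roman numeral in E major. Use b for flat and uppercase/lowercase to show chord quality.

The root F# is the diatonic 2nd degree of E major; the borrowing shows in the chord quality. The diatonic chord on degree 2 would be F#m (ii), but F#–A–C–E is the half-diminished-seventh chord from E minor. As a borrowed chord it is labeled iiø7.

iiø7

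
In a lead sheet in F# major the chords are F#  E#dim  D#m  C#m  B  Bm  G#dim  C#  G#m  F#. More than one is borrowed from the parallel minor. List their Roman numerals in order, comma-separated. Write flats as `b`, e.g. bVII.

F# major has the diatonic set F#, G#m, A#m, B, C#, D#m, E#dim. F#, E#dim, D#m, B, C# and G#m are all diatonic. But C#m (C#–E–G#) is foreign: the diatonic V on degree 5 is C#, whereas C#m comes from F# minor. It is labeled v. Bm (B–D–F#) is not: scale degree 4 in F# major carries B (IV). In F# minor the chord on that degree is Bm, so here it functions as iv, borrowed from the parallel minor. G#dim (G#–B–D) is not: scale degree 2 in F# major carries G#m (ii). In F# minor the chord on that degree is G#dim, so here it functions as ii°, borrowed from the parallel minor.

v, iv, ii°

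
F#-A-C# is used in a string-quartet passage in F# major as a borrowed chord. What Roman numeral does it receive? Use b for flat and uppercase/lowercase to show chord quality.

F# is scale degree 1 in F# major. F#–A–C# is a minor chord — the form found in F# minor, not the diatonic I (F#). Borrowed into F# major it is written i.

i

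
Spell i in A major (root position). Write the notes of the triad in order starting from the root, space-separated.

A C E

i is built on scale degree 1, which is A in both A major and its parallel. In A minor the chord on A is A–C–E.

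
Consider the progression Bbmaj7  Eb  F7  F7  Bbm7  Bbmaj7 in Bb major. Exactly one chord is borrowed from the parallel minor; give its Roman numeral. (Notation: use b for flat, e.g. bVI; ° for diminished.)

Bb major has the diatonic set Bb, Cm, Dm, Eb, F, Gm, Adim. Bbmaj7, Eb and F7 all belong to that set. Bbm7 (Bb–Db–F–Ab) doesn't fit — on degree 1 Bb major would have Bb (I). Bbm7 is the degree-1 chord of Bb minor, so it is the borrowed i7.

i7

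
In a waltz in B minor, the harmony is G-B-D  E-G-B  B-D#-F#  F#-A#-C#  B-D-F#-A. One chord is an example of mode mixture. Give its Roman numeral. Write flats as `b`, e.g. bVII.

I

The diatonic triads in B minor (with V from harmonic minor) are Bm, C#dim, D, Em, F#, G, A. G–B–D = G, E–G–B = Em, F#–A#–C# = F# and B–D–F#–A = Bm7 all belong to that set. B–D#–F# doesn't fit — on degree 1 B minor would have Bm (i). B is the degree-1 chord of B major, so it is the borrowed I.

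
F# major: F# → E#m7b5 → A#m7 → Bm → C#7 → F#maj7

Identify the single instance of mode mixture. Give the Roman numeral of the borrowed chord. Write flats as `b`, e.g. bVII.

The diatonic triads in F# major are F#, G#m, A#m, B, C#, D#m, E#dim. F#, E#m7b5, A#m7, C#7 and F#maj7 all belong to that set. Bm (B–D–F#) doesn't fit — on degree 4 F# major would have B (IV). Bm is the degree-4 chord of F# minor, so it is the borrowed iv.

iv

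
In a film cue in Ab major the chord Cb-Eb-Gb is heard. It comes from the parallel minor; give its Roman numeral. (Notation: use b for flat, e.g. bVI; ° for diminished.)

In Ab major scale degree 3 is C; Cb is its lowered form, from Ab minor. The diatonic chord on degree 3 would be Cm (iii), but Cb–Eb–Gb is the major chord from Ab minor. As a borrowed chord it is labeled bIII.

bIII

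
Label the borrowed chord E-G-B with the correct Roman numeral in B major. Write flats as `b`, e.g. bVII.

iv

The root E is the diatonic 4th degree of B major; the borrowing shows in the chord quality. E–G–B is a minor chord — the form found in B minor, not the diatonic IV (E). Borrowed into B major it is written iv.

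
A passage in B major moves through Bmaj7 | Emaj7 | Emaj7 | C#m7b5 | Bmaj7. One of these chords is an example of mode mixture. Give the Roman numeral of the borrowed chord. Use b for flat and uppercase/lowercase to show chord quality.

B major has the diatonic set B, C#m, D#m, E, F#, G#m, A#dim. Bmaj7 and Emaj7 are both diatonic. C#m7b5 (C#–E–G–B) is not: scale degree 2 in B major carries C#m (ii). In B minor the chord on that degree is C#m7b5, so here it functions as iiø7, borrowed from the parallel minor.

iiø7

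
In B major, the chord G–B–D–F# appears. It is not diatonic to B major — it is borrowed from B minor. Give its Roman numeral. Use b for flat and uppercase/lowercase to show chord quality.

G is the lowered form of scale degree 6 in B major (the diatonic degree 6 is G#). The diatonic chord on degree 6 would be G#m (vi), but G–B–D–F# is the major-seventh chord from B minor. As a borrowed chord it is labeled bVImaj7.

bVImaj7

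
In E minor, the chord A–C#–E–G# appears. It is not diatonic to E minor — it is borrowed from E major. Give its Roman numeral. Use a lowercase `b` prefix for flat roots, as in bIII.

The root A is the diatonic 4th degree of E minor; the borrowing shows in the chord quality. A–C#–E–G# is a major-seventh chord — the form found in E major, not the diatonic iv (Am). Borrowed into E minor it is written IVmaj7.

IVmaj7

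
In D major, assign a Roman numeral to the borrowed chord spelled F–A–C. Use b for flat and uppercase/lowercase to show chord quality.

bIII

F is the lowered form of scale degree 3 in D major (the diatonic degree 3 is F#). Diatonically D major has F#m (iii) on that degree; F–A–C is instead the major chord native to D minor, so it takes the label bIII.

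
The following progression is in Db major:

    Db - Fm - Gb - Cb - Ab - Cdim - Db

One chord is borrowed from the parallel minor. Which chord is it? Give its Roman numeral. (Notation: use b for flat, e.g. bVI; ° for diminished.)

The diatonic triads in Db major are Db, Ebm, Fm, Gb, Ab, Bbm, Cdim. Db, Fm, Gb, Ab and Cdim all belong to that set. Cb (Cb–Eb–Gb) doesn't fit — on degree 7 Db major would have Cdim (vii°). Cb is the degree-7 chord of Db minor, so it is the borrowed bVII.

bVII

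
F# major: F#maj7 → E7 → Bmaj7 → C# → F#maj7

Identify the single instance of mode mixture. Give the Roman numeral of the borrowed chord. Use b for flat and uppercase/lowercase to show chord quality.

bVII7

In F# major the diatonic chords are F#, G#m, A#m, B, C#, D#m, E#dim. F#maj7, Bmaj7 and C# are all diatonic. E7 (E–G#–B–D) is not: scale degree 7 in F# major carries E#dim (vii°). In F# minor the chord on that degree is E7, so here it functions as bVII7, borrowed from the parallel minor.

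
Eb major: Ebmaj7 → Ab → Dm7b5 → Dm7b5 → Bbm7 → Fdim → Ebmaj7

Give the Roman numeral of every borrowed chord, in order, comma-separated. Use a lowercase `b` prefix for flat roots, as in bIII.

v7, ii°

The diatonic triads in Eb major are Eb, Fm, Gm, Ab, Bb, Cm, Ddim. Ebmaj7, Ab and Dm7b5 are all diatonic. Bbm7 (Bb–Db–F–Ab) is not: scale degree 5 in Eb major carries Bb (V). In Eb minor the chord on that degree is Bbm7, so here it functions as v7, borrowed from the parallel minor. Fdim (F–Ab–Cb) doesn't fit — on degree 2 Eb major would have Fm (ii). Fdim is the degree-2 chord of Eb minor, so it is the borrowed ii°.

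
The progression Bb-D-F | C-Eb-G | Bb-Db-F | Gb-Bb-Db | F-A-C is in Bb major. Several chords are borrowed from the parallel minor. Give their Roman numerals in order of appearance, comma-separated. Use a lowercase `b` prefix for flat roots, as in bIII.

In Bb major the diatonic chords are Bb, Cm, Dm, Eb, F, Gm, Adim. Bb–D–F = Bb, C–Eb–G = Cm and F–A–C = F all belong to that set. But Bb–Db–F is foreign: the diatonic I on degree 1 is Bb, whereas Bbm comes from Bb minor. It is labeled i. Gb–Bb–Db is not: scale degree 6 in Bb major carries Gm (vi). In Bb minor the chord on that degree is Gb, so here it functions as bVI, borrowed from the parallel minor.

i, bVI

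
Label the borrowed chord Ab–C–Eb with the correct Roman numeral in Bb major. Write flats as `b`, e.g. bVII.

In Bb major scale degree 7 is A; Ab is its lowered form, from Bb minor. Diatonically Bb major has Adim (vii°) on that degree; Ab–C–Eb is instead the major chord native to Bb minor, so it takes the label bVII.

bVII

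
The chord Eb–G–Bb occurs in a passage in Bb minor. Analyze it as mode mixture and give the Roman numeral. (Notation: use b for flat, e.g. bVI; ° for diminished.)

The root Eb is the diatonic 4th degree of Bb minor; the borrowing shows in the chord quality. Diatonically Bb minor has Ebm (iv) on that degree; Eb–G–Bb is instead the major chord native to Bb major, so it takes the label IV.

IV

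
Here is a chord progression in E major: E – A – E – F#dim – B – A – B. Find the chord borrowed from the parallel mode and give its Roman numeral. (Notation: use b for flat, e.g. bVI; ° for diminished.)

ii°

In E major the diatonic chords are E, F#m, G#m, A, B, C#m, D#dim. Of the given chords, E, A and B are diatonic. F#dim (F#–A–C) is not: scale degree 2 in E major carries F#m (ii). In E minor the chord on that degree is F#dim, so here it functions as ii°, borrowed from the parallel minor.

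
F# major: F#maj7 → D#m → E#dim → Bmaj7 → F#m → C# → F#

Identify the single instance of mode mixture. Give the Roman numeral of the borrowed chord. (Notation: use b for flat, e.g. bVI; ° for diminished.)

F# major has the diatonic set F#, G#m, A#m, B, C#, D#m, E#dim. F#maj7, D#m, E#dim, Bmaj7, C# and F# are all diatonic. But F#m (F#–A–C#) is foreign: the diatonic I on degree 1 is F#, whereas F#m comes from F# minor. It is labeled i.

i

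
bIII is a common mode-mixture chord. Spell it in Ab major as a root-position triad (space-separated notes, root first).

bIII is built on the lowered scale degree 3. In Ab major degree 3 is C; lowered it becomes Cb. Building the major chord from the parallel minor on Cb: Cb–Eb–Gb.

Cb Eb Gb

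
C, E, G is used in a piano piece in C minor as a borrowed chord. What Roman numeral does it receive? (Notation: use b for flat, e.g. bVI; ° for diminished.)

I

C is scale degree 1 in C minor. Diatonically C minor has Cm (i) on that degree; C–E–G is instead the major chord native to C major, so it takes the label I.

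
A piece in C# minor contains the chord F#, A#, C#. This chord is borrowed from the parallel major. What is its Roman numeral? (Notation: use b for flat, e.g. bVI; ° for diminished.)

IV

The root F# is the diatonic 4th degree of C# minor; the borrowing shows in the chord quality. The diatonic chord on degree 4 would be F#m (iv), but F#–A#–C# is the major chord from C# major. As a borrowed chord it is labeled IV.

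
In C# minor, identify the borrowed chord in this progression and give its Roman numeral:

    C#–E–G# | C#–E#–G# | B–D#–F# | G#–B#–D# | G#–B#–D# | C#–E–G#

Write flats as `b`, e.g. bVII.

I

C# minor has the diatonic set C#m, D#dim, E, F#m, G#, A, B (with V from harmonic minor). C#–E–G# = C#m, B–D#–F# = B and G#–B#–D# = G# all belong to that set. C#–E#–G# doesn't fit — on degree 1 C# minor would have C#m (i). C# is the degree-1 chord of C# major, so it is the borrowed I.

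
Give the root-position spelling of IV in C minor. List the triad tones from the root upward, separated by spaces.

The root, F, is scale degree 4 — the same note in C minor and C major; only the chord quality changes. Building the major chord from the parallel major on F: F–A–C.

F A C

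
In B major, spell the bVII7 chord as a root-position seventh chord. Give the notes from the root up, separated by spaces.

The root of bVII7 is the lowered 7th degree: A# becomes A. In B minor the chord on A is A–C#–E–G.

A C# E G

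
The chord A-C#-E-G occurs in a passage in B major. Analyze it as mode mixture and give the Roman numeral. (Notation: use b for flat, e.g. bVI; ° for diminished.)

A is the lowered form of scale degree 7 in B major (the diatonic degree 7 is A#). Diatonically B major has A#dim (vii°) on that degree; A–C#–E–G is instead the dominant-seventh chord native to B minor, so it takes the label bVII7.

bVII7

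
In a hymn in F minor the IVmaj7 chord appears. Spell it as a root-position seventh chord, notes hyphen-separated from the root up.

Bb-D-F-A

The root, Bb, is scale degree 4 — the same note in F minor and F major; only the chord quality changes. Stacking thirds in F major on Bb gives Bb–D–F–A.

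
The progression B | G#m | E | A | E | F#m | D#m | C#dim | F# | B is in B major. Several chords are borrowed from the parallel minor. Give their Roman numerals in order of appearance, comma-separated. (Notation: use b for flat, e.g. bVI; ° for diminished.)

In B major the diatonic chords are B, C#m, D#m, E, F#, G#m, A#dim. Of the given chords, B, G#m, E, D#m and F# are diatonic. A (A–C#–E) doesn't fit — on degree 7 B major would have A#dim (vii°). A is the degree-7 chord of B minor, so it is the borrowed bVII. But F#m (F#–A–C#) is foreign: the diatonic V on degree 5 is F#, whereas F#m comes from B minor. It is labeled v. But C#dim (C#–E–G) is foreign: the diatonic ii on degree 2 is C#m, whereas C#dim comes from B minor. It is labeled ii°.

bVII, v, ii°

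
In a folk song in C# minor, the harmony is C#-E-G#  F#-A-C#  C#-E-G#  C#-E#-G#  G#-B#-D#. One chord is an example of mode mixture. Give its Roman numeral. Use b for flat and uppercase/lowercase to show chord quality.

The diatonic triads in C# minor (with V from harmonic minor) are C#m, D#dim, E, F#m, G#, A, B. C#–E–G# = C#m, F#–A–C# = F#m and G#–B#–D# = G# are all diatonic. C#–E#–G# doesn't fit — on degree 1 C# minor would have C#m (i). C# is the degree-1 chord of C# major, so it is the borrowed I.

I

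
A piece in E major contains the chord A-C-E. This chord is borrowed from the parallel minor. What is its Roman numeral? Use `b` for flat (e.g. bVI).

iv

A is scale degree 4 in E major. The diatonic chord on degree 4 would be A (IV), but A–C–E is the minor chord from E minor. As a borrowed chord it is labeled iv.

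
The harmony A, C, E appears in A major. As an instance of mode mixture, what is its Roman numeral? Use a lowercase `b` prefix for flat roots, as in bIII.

The root A is the diatonic 1st degree of A major; the borrowing shows in the chord quality. Diatonically A major has A (I) on that degree; A–C–E is instead the minor chord native to A minor, so it takes the label i.

i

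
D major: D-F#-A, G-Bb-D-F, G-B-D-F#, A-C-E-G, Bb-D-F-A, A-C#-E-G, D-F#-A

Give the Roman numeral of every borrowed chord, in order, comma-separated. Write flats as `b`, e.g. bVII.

iv7, v7, bVImaj7

In D major the diatonic chords are D, Em, F#m, G, A, Bm, C#dim. Of the given chords, D–F#–A = D, G–B–D–F# = Gmaj7 and A–C#–E–G = A7 are diatonic. But G–Bb–D–F is foreign: the diatonic IV on degree 4 is G, whereas Gm7 comes from D minor. It is labeled iv7. But A–C–E–G is foreign: the diatonic V on degree 5 is A, whereas Am7 comes from D minor. It is labeled v7. But Bb–D–F–A is foreign: the diatonic vi on degree 6 is Bm, whereas Bbmaj7 comes from D minor. It is labeled bVImaj7.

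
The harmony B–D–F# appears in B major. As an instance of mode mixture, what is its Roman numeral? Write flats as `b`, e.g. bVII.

B is scale degree 1 in B major. B–D–F# is a minor chord — the form found in B minor, not the diatonic I (B). Borrowed into B major it is written i.

i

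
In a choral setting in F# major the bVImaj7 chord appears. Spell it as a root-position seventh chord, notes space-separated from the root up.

D F# A C#

bVImaj7 is built on the lowered scale degree 6. In F# major degree 6 is D#; lowered it becomes D. Building the major-seventh chord from the parallel minor on D: D–F#–A–C#.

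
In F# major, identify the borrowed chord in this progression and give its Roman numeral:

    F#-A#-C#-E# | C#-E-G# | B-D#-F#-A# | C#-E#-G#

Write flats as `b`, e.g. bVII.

v

F# major has the diatonic set F#, G#m, A#m, B, C#, D#m, E#dim. F#–A#–C#–E# = F#maj7, B–D#–F#–A# = Bmaj7 and C#–E#–G# = C# all belong to that set. C#–E–G# doesn't fit — on degree 5 F# major would have C# (V). C#m is the degree-5 chord of F# minor, so it is the borrowed v.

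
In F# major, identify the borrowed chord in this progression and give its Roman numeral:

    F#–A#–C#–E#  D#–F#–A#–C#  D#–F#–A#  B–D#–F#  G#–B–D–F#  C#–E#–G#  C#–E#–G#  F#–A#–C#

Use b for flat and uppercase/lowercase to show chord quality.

iiø7

F# major has the diatonic set F#, G#m, A#m, B, C#, D#m, E#dim. F#–A#–C#–E# = F#maj7, D#–F#–A#–C# = D#m7, D#–F#–A# = D#m, B–D#–F# = B, C#–E#–G# = C# and F#–A#–C# = F# all belong to that set. G#–B–D–F# is not: scale degree 2 in F# major carries G#m (ii). In F# minor the chord on that degree is G#m7b5, so here it functions as iiø7, borrowed from the parallel minor.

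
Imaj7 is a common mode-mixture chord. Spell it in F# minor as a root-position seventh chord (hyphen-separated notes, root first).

Imaj7 is built on scale degree 1, which is F# in both F# minor and its parallel. Building the major-seventh chord from the parallel major on F#: F#–A#–C#–E#.

F#-A#-C#-E#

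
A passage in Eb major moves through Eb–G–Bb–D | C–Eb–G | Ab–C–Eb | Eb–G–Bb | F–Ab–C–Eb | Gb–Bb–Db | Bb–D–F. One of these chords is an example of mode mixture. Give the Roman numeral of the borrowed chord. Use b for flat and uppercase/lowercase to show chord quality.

bIII

The diatonic triads in Eb major are Eb, Fm, Gm, Ab, Bb, Cm, Ddim. Eb–G–Bb–D = Ebmaj7, C–Eb–G = Cm, Ab–C–Eb = Ab, Eb–G–Bb = Eb, F–Ab–C–Eb = Fm7 and Bb–D–F = Bb are all diatonic. But Gb–Bb–Db is foreign: the diatonic iii on degree 3 is Gm, whereas Gb comes from Eb minor. It is labeled bIII.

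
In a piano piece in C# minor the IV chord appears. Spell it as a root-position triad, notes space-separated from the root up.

F# A# C#

IV is built on scale degree 4, which is F# in both C# minor and its parallel. Building the major chord from the parallel major on F#: F#–A#–C#.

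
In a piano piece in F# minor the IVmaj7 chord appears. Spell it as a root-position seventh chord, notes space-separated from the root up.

B D# F# A#

IVmaj7 is built on scale degree 4, which is B in both F# minor and its parallel. Stacking thirds in F# major on B gives B–D#–F#–A#.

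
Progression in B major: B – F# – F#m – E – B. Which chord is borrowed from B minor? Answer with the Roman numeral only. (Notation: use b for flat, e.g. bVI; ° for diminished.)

B major has the diatonic set B, C#m, D#m, E, F#, G#m, A#dim. B, F# and E are all diatonic. But F#m (F#–A–C#) is foreign: the diatonic V on degree 5 is F#, whereas F#m comes from B minor. It is labeled v.

v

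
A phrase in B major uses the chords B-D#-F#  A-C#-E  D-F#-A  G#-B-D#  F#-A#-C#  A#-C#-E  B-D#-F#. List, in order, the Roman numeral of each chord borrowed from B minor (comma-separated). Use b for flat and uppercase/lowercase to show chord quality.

bVII, bIII

In B major the diatonic chords are B, C#m, D#m, E, F#, G#m, A#dim. B–D#–F# = B, G#–B–D# = G#m, F#–A#–C# = F# and A#–C#–E = A#dim are all diatonic. But A–C#–E is foreign: the diatonic vii° on degree 7 is A#dim, whereas A comes from B minor. It is labeled bVII. But D–F#–A is foreign: the diatonic iii on degree 3 is D#m, whereas D comes from B minor. It is labeled bIII.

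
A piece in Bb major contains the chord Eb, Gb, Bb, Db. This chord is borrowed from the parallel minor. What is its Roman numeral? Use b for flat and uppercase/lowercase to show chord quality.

The root Eb is the diatonic 4th degree of Bb major; the borrowing shows in the chord quality. Eb–Gb–Bb–Db is a minor-seventh chord — the form found in Bb minor, not the diatonic IV (Eb). Borrowed into Bb major it is written iv7.

iv7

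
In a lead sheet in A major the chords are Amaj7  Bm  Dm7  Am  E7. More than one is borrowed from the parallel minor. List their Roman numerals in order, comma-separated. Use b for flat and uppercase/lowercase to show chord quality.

In A major the diatonic chords are A, Bm, C#m, D, E, F#m, G#dim. Amaj7, Bm and E7 are all diatonic. Dm7 (D–F–A–C) doesn't fit — on degree 4 A major would have D (IV). Dm7 is the degree-4 chord of A minor, so it is the borrowed iv7. Am (A–C–E) is not: scale degree 1 in A major carries A (I). In A minor the chord on that degree is Am, so here it functions as i, borrowed from the parallel minor.

iv7, i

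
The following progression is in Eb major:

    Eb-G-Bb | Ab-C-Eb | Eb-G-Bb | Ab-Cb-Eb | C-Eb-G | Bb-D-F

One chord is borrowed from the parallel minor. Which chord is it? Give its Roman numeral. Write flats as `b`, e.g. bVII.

iv

Eb major has the diatonic set Eb, Fm, Gm, Ab, Bb, Cm, Ddim. Of the given chords, Eb–G–Bb = Eb, Ab–C–Eb = Ab, C–Eb–G = Cm and Bb–D–F = Bb are diatonic. Ab–Cb–Eb is not: scale degree 4 in Eb major carries Ab (IV). In Eb minor the chord on that degree is Abm, so here it functions as iv, borrowed from the parallel minor.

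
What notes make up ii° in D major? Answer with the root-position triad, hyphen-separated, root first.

E-G-Bb

The root, E, is scale degree 2 — the same note in D major and D minor; only the chord quality changes. Stacking thirds in D minor on E gives E–G–Bb.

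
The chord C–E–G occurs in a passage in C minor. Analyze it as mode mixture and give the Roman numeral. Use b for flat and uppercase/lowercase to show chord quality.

I

The root C is the diatonic 1st degree of C minor; the borrowing shows in the chord quality. C–E–G is a major chord — the form found in C major, not the diatonic i (Cm). Borrowed into C minor it is written I.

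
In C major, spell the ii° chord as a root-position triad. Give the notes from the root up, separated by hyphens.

D-F-Ab

The root, D, is scale degree 2 — the same note in C major and C minor; only the chord quality changes. Stacking thirds in C minor on D gives D–F–Ab.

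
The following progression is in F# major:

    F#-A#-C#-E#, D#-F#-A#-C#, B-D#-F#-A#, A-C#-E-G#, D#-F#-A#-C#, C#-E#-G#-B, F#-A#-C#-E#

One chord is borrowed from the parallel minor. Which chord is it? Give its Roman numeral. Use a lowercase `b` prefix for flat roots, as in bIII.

bIIImaj7

F# major has the diatonic set F#, G#m, A#m, B, C#, D#m, E#dim. Of the given chords, F#–A#–C#–E# = F#maj7, D#–F#–A#–C# = D#m7, B–D#–F#–A# = Bmaj7 and C#–E#–G#–B = C#7 are diatonic. A–C#–E–G# doesn't fit — on degree 3 F# major would have A#m (iii). Amaj7 is the degree-3 chord of F# minor, so it is the borrowed bIIImaj7.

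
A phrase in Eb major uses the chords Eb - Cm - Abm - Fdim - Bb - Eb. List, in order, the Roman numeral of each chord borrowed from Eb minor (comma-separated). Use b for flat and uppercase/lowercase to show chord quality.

Eb major has the diatonic set Eb, Fm, Gm, Ab, Bb, Cm, Ddim. Eb, Cm and Bb are all diatonic. But Abm (Ab–Cb–Eb) is foreign: the diatonic IV on degree 4 is Ab, whereas Abm comes from Eb minor. It is labeled iv. Fdim (F–Ab–Cb) is not: scale degree 2 in Eb major carries Fm (ii). In Eb minor the chord on that degree is Fdim, so here it functions as ii°, borrowed from the parallel minor.

iv, ii°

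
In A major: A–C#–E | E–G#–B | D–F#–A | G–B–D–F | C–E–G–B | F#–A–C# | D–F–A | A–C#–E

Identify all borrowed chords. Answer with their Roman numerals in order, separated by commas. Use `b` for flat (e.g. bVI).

The diatonic triads in A major are A, Bm, C#m, D, E, F#m, G#dim. A–C#–E = A, E–G#–B = E, D–F#–A = D and F#–A–C# = F#m all belong to that set. G–B–D–F is not: scale degree 7 in A major carries G#dim (vii°). In A minor the chord on that degree is G7, so here it functions as bVII7, borrowed from the parallel minor. C–E–G–B doesn't fit — on degree 3 A major would have C#m (iii). Cmaj7 is the degree-3 chord of A minor, so it is the borrowed bIIImaj7. D–F–A is not: scale degree 4 in A major carries D (IV). In A minor the chord on that degree is Dm, so here it functions as iv, borrowed from the parallel minor.

bVII7, bIIImaj7, iv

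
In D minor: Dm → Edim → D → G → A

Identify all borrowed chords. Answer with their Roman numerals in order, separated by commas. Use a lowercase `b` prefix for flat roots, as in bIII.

I, IV

In D minor (with V from harmonic minor) the diatonic chords are Dm, Edim, F, Gm, A, Bb, C. Dm, Edim and A are all diatonic. D (D–F#–A) doesn't fit — on degree 1 D minor would have Dm (i). D is the degree-1 chord of D major, so it is the borrowed I. But G (G–B–D) is foreign: the diatonic iv on degree 4 is Gm, whereas G comes from D major. It is labeled IV.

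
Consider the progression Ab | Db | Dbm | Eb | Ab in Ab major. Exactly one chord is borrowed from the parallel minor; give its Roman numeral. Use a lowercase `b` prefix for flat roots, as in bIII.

iv

In Ab major the diatonic chords are Ab, Bbm, Cm, Db, Eb, Fm, Gdim. Ab, Db and Eb all belong to that set. Dbm (Db–Fb–Ab) doesn't fit — on degree 4 Ab major would have Db (IV). Dbm is the degree-4 chord of Ab minor, so it is the borrowed iv.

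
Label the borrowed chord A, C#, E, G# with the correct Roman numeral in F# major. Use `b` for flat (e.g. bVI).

bIIImaj7

A is the lowered form of scale degree 3 in F# major (the diatonic degree 3 is A#). Diatonically F# major has A#m (iii) on that degree; A–C#–E–G# is instead the major-seventh chord native to F# minor, so it takes the label bIIImaj7.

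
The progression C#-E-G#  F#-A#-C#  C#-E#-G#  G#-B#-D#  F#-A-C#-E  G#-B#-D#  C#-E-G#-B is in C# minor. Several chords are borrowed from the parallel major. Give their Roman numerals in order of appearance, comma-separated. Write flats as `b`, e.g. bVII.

IV, I

In C# minor (with V from harmonic minor) the diatonic chords are C#m, D#dim, E, F#m, G#, A, B. Of the given chords, C#–E–G# = C#m, G#–B#–D# = G#, F#–A–C#–E = F#m7 and C#–E–G#–B = C#m7 are diatonic. F#–A#–C# doesn't fit — on degree 4 C# minor would have F#m (iv). F# is the degree-4 chord of C# major, so it is the borrowed IV. C#–E#–G# is not: scale degree 1 in C# minor carries C#m (i). In C# major the chord on that degree is C#, so here it functions as I, borrowed from the parallel major.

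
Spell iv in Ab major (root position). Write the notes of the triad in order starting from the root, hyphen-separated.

Db-Fb-Ab

The root, Db, is scale degree 4 — the same note in Ab major and Ab minor; only the chord quality changes. Building the minor chord from the parallel minor on Db: Db–Fb–Ab.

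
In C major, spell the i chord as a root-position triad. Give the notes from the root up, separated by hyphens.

The root, C, is scale degree 1 — the same note in C major and C minor; only the chord quality changes. In C minor the chord on C is C–Eb–G.

C-Eb-G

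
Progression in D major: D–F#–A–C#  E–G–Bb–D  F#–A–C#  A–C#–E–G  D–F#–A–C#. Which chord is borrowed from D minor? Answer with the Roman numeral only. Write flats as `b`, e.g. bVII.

iiø7

D major has the diatonic set D, Em, F#m, G, A, Bm, C#dim. D–F#–A–C# = Dmaj7, F#–A–C# = F#m and A–C#–E–G = A7 all belong to that set. E–G–Bb–D is not: scale degree 2 in D major carries Em (ii). In D minor the chord on that degree is Em7b5, so here it functions as iiø7, borrowed from the parallel minor.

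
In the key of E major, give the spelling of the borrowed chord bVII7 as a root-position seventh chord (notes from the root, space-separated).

bVII7 is built on the lowered scale degree 7. In E major degree 7 is D#; lowered it becomes D. Stacking thirds in E minor on D gives D–F#–A–C.

D F# A C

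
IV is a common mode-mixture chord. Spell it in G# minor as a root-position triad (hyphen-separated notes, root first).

IV is built on scale degree 4, which is C# in both G# minor and its parallel. Stacking thirds in G# major on C# gives C#–E#–G#.

C#-E#-G#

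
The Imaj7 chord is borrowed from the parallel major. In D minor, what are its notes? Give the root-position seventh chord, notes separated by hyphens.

Imaj7 is built on scale degree 1, which is D in both D minor and its parallel. In D major the chord on D is D–F#–A–C#.

D-F#-A-C#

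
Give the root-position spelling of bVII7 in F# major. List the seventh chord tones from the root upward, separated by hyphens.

E-G#-B-D

The root of bVII7 is the lowered 7th degree: E# becomes E. In F# minor the chord on E is E–G#–B–D.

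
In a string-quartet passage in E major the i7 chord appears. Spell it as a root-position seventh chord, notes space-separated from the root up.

The root, E, is scale degree 1 — the same note in E major and E minor; only the chord quality changes. In E minor the chord on E is E–G–B–D.

E G B D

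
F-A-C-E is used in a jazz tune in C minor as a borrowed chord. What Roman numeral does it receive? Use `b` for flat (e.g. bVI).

The root F is the diatonic 4th degree of C minor; the borrowing shows in the chord quality. F–A–C–E is a major-seventh chord — the form found in C major, not the diatonic iv (Fm). Borrowed into C minor it is written IVmaj7.

IVmaj7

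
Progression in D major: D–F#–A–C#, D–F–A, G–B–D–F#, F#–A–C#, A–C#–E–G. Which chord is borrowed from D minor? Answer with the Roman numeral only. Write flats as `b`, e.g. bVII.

D major has the diatonic set D, Em, F#m, G, A, Bm, C#dim. Of the given chords, D–F#–A–C# = Dmaj7, G–B–D–F# = Gmaj7, F#–A–C# = F#m and A–C#–E–G = A7 are diatonic. But D–F–A is foreign: the diatonic I on degree 1 is D, whereas Dm comes from D minor. It is labeled i.

i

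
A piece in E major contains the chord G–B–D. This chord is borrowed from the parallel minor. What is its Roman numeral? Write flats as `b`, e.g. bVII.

In E major scale degree 3 is G#; G is its lowered form, from E minor. Diatonically E major has G#m (iii) on that degree; G–B–D is instead the major chord native to E minor, so it takes the label bIII.

bIII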